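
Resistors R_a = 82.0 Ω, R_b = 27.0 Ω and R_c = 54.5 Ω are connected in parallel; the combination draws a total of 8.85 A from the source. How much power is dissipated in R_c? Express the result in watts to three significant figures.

Only the total current is stated, so first find the parallel equivalent to get the voltage across the combination.
1/R_eq = 1/82.0 + 1/27.0 + 1/54.5 ⇒ R_eq = 14.80 Ω
V = I_total × R_eq = 8.850 × 14.80 = 131.0 V
P_R_c = V² / R_c = (131.0)² / 54.5 = 314.7 W

315 W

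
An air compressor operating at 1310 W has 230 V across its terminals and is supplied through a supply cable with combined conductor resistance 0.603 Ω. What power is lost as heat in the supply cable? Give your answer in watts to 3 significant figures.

19.6 W

The supply cable and load are in series, so the same current flows in both; the loss is I²R_line.
I = P / V = 1310 / 230 = 5.696 A through the supply cable.
P_line = I² R_line = (5.696)² × 0.603 = 19.56 W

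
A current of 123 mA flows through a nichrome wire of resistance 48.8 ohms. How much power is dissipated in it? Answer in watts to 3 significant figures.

0.738 W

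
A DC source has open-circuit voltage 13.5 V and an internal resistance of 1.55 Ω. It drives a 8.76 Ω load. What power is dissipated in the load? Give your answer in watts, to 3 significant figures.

Load and internal resistance form a series loop — compute the loop current, then the load power via I²R.
I = ε / (r + R) = 13.5 / (1.55 + 8.76) = 1.309 A
P_load = I² R = (1.309)² × 8.76 = 15.02 W

15.0 W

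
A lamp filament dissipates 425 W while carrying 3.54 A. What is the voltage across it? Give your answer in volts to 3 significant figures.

Rearranging the power relation for the two known quantities gives V = P / I.
V = 425 / 3.540 = 120.1 V

120 V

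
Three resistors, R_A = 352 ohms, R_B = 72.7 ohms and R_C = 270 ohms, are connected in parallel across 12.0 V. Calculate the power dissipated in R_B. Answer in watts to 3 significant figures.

1.98 W

Each parallel branch sees the full supply voltage, so P = V²/R applies directly to the target branch.
P_R_B = V² / R_B = (12.0)² / 72.7 Ω = 1.981 W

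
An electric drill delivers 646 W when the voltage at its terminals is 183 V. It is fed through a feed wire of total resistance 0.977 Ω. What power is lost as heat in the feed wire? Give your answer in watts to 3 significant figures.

12.2 W

Only the current and the line resistance are needed for the I²R loss.
I = P / V = 646 / 183 = 3.530 A through the feed wire.
P_line = I² R_line = (3.530)² × 0.977 = 12.17 W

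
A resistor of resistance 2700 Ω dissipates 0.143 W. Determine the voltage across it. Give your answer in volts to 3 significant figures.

19.6 V

From P = V I = I²R = V²/R, with the two given quantities we get V = √(P R).
V = √(0.143 × 2700) = 19.65 V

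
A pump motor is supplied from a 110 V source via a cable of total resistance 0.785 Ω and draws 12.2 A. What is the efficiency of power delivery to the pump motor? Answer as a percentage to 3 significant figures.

The cable carries the full 12.2 A.
P_line = I² R_line = (12.20)² × 0.785 = 116.8 W
P_source = V I = 110 × 12.20 = 1342 W; P_load = 1225 W
η = P_load / P_source = 1225 / 1342 = 0.9129

91.3 %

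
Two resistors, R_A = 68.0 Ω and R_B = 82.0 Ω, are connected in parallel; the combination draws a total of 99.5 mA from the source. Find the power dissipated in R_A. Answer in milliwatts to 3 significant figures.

Parallel branches share V, not I — compute V via R_eq, then use V²/R for the target branch.
1/R_eq = 1/68.0 + 1/82.0 ⇒ R_eq = 37.17 Ω
V = I_total × R_eq = 0.09950 × 37.17 = 3.699 V
P_R_A = V² / R_A = (3.699)² / 68.0 = 0.2012 W

201 mW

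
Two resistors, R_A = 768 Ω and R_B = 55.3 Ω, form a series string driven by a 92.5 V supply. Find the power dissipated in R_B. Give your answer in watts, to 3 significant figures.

0.698 W

Since the resistors are in series they all carry the loop current I = V/R_total; the power in any one is I²R.
R_total = 768 + 55.3 = 823.3 Ω
I = V / R_total = 92.5 / 823.3 = 0.1124 A
P_R_B = I² × R_B = (0.1124)² × 55.3 = 0.6981 W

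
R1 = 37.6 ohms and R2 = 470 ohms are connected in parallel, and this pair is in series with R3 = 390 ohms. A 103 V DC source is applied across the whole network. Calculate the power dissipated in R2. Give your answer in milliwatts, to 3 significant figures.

152 mW

Reduce the parallel combination to a single R_p; the circuit then becomes R_p in series with the remaining resistor.
R_p = (37.6×470)/(37.6+470) = 34.81 Ω
R_total = R_p + 390 = 34.81 + 390 = 424.8 Ω
I = V / R_total = 103 / 424.8 = 0.2425 A
Voltage across the parallel pair: V_p = I × R_p = 0.2425 × 34.81 = 8.441 V
R2 has V_p across it, so P = V_p²/R2.
P_R2 = (8.441)² / 470 = 0.1516 W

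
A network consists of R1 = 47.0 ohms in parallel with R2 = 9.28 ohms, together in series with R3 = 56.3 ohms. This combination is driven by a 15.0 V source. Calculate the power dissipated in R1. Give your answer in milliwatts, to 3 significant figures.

First find R_p for the parallel pair, then treat R_p + R3 as a series loop.
R_p = (47.0×9.28)/(47.0+9.28) = 7.750 Ω
R_total = R_p + 56.3 = 7.750 + 56.3 = 64.05 Ω
I = V / R_total = 15.0 / 64.05 = 0.2342 A
Voltage across the parallel pair: V_p = I × R_p = 0.2342 × 7.750 = 1.815 V
R1 has V_p across it, so P = V_p²/R1.
P_R1 = (1.815)² / 47.0 = 0.07009 W

70.1 mW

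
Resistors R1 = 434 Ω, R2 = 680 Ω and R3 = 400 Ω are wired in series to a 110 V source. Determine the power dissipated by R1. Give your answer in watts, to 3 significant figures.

Series elements share the same current, so find I first, then use P = I²R.
R_total = 434 + 680 + 400 = 1514 Ω
I = V / R_total = 110 / 1514 = 0.07266 A
P_R1 = I² × R1 = (0.07266)² × 434 = 2.291 W

2.29 W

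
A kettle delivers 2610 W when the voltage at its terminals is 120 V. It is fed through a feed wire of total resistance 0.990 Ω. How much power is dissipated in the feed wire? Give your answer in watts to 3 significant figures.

Only the current and the line resistance are needed for the I²R loss.
I = P / V = 2610 / 120 = 21.75 A through the feed wire.
P_line = I² R_line = (21.75)² × 0.990 = 468.3 W

468 W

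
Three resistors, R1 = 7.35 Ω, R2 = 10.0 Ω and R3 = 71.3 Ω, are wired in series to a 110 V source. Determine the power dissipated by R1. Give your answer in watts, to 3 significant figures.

11.3 W

Every series element carries the same I. Get I from the total resistance, then P = I² × R1.
R_total = 7.35 + 10.0 + 71.3 = 88.65 Ω
I = V / R_total = 110 / 88.65 = 1.241 A
P_R1 = I² × R1 = (1.241)² × 7.35 = 11.32 W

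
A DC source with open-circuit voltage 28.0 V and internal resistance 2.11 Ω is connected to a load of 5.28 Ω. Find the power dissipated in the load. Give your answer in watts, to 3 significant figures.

With r and R in series, I = ε/(r+R); the load dissipates I²R.
I = ε / (r + R) = 28.0 / (2.11 + 5.28) = 3.789 A
P_load = I² R = (3.789)² × 5.28 = 75.80 W

75.8 W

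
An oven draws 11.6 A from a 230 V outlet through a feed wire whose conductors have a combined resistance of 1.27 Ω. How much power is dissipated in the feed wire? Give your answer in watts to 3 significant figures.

The feed wire and load are in series, so the same current flows in both; the loss is I²R_line.
The feed wire carries the full 11.6 A.
P_line = I² R_line = (11.60)² × 1.27 = 170.9 W

171 W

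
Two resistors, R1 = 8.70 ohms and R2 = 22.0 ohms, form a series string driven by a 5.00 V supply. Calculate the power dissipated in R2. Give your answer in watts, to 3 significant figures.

0.584 W

The current is common to all series resistors; compute it, then apply P = I²R for the target.
R_total = 8.70 + 22.0 = 30.70 Ω
I = V / R_total = 5.00 / 30.70 = 0.1629 A
P_R2 = I² × R2 = (0.1629)² × 22.0 = 0.5836 W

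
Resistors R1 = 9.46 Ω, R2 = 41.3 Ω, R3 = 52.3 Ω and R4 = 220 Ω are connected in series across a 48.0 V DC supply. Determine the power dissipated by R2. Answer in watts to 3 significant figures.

The current is common to all series resistors; compute it, then apply P = I²R for the target.
R_total = 9.46 + 41.3 + 52.3 + 220 = 323.1 Ω
I = V / R_total = 48.0 / 323.1 = 0.1486 A
P_R2 = I² × R2 = (0.1486)² × 41.3 = 0.9117 W

0.912 W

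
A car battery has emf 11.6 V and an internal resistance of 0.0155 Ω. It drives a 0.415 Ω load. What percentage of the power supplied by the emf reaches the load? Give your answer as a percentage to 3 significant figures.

96.4 %

The source delivers εI, of which I²R reaches the load and I²r is lost; since I is common, η = R/(R+r).
η = R / (R + r) = 0.415 / (0.415 + 0.0155) = 0.9640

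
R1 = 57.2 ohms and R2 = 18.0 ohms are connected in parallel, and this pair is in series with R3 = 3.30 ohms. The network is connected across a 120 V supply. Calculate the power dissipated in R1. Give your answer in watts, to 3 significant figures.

163 W

Collapse the R1‖R2 pair into one equivalent R_p; then R_p and R3 form a series string.
R_p = (57.2×18.0)/(57.2+18.0) = 13.69 Ω
R_total = R_p + 3.30 = 13.69 + 3.30 = 16.99 Ω
I = V / R_total = 120 / 16.99 = 7.062 A
Voltage across the parallel pair: V_p = I × R_p = 7.062 × 13.69 = 96.69 V
R1 has V_p across it, so P = V_p²/R1.
P_R1 = (96.69)² / 57.2 = 163.5 W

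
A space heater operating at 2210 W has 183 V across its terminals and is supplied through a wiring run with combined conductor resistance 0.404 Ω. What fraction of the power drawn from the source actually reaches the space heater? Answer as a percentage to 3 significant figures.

97.4 %

I = P / V = 2210 / 183 = 12.08 A through the wiring run.
P_line = I² R_line = (12.08)² × 0.404 = 58.92 W
P_source = P_load + P_line = 2210 + 58.92 = 2269 W
η = P_load / P_source = 2210 / 2269 = 0.9740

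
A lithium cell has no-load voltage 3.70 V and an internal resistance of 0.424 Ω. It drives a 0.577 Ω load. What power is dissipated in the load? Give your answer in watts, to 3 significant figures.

Load and internal resistance form a series loop — compute the loop current, then the load power via I²R.
I = ε / (r + R) = 3.70 / (0.424 + 0.577) = 3.696 A
P_load = I² R = (3.696)² × 0.577 = 7.883 W

7.88 W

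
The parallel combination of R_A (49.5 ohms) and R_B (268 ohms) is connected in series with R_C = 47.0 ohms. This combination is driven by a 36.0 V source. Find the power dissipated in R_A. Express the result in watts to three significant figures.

Combine R_A and R_B into their parallel equivalent first, reducing the network to two series resistors.
R_p = (49.5×268)/(49.5+268) = 41.78 Ω
R_total = R_p + 47.0 = 41.78 + 47.0 = 88.78 Ω
I = V / R_total = 36.0 / 88.78 = 0.4055 A
Voltage across the parallel pair: V_p = I × R_p = 0.4055 × 41.78 = 16.94 V
Use P = V²/R for R_A with V = V_p.
P_R_A = (16.94)² / 49.5 = 5.799 W

5.80 W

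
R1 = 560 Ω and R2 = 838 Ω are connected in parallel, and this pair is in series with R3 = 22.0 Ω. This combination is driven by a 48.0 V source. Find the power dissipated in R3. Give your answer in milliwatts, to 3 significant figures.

Reduce the parallel combination to a single R_p; the circuit then becomes R_p in series with the remaining resistor.
R_p = (560×838)/(560+838) = 335.7 Ω
R_total = R_p + 22.0 = 335.7 + 22.0 = 357.7 Ω
I = V / R_total = 48.0 / 357.7 = 0.1342 A
R3 carries the full series current, so P = I²R.
P_R3 = (0.1342)² × 22.0 = 0.3962 W

396 mW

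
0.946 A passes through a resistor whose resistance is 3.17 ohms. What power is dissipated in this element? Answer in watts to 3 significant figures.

2.84 W

Knowing I and R, the power is just I²R — no need to find V first.
P = (0.9460 A)² × 3.17 Ω = 2.837 W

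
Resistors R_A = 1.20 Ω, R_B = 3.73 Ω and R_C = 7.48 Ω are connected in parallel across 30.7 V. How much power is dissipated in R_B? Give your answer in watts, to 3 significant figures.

253 W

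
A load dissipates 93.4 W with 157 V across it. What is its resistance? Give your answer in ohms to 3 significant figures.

The two known quantities fix the third via R = V² / P.
R = (157)² / 93.4 = 263.9 Ω

264 Ω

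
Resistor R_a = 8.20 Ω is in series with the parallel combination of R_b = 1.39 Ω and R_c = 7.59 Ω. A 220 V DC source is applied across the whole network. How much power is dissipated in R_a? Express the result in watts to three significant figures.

Replace R_b and R_c with their parallel equivalent so the circuit becomes R_a in series with R_p.
R_p = (1.39×7.59)/(1.39+7.59) = 1.175 Ω
R_total = 8.20 + 1.175 = 9.375 Ω
I = V / R_total = 220 / 9.375 = 23.47 A
R_a carries the full series current, so P = I²R.
P_R_a = (23.47)² × 8.20 = 4516 W

4520 W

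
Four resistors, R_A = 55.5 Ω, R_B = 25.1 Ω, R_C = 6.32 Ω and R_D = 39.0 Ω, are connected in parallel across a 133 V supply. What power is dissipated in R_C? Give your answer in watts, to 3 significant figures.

2800 W

The supply voltage appears across each parallel branch — just use P = V²/R_C.
P_R_C = V² / R_C = (133)² / 6.32 Ω = 2799 W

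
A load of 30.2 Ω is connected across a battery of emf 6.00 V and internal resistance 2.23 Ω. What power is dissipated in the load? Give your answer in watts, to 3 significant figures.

Load and internal resistance form a series loop — compute the loop current, then the load power via I²R.
I = ε / (r + R) = 6.00 / (2.23 + 30.2) = 0.1850 A
P_load = I² R = (0.1850)² × 30.2 = 1.034 W

1.03 W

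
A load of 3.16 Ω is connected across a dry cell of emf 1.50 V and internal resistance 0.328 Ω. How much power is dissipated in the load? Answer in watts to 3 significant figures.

0.584 W

Load and internal resistance form a series loop — compute the loop current, then the load power via I²R.
I = ε / (r + R) = 1.50 / (0.328 + 3.16) = 0.4300 A
P_load = I² R = (0.4300)² × 3.16 = 0.5844 W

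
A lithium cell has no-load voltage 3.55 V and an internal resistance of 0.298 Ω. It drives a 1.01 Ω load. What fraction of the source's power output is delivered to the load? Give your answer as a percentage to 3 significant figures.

77.2 %

η = P_load/(P_load+P_int) = I²R/(I²R+I²r) = R/(R+r) — the I² cancels for series elements.
η = R / (R + r) = 1.01 / (1.01 + 0.298) = 0.7722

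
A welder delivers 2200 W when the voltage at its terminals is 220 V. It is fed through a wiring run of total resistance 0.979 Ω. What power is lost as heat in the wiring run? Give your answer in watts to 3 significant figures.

97.9 W

Line loss is just I²R for the cable — we know both I and R_line directly.
I = P / V = 2200 / 220 = 10.00 A through the wiring run.
P_line = I² R_line = (10.00)² × 0.979 = 97.90 W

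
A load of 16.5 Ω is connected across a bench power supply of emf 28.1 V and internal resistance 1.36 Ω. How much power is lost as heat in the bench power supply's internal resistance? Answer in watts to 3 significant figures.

3.37 W

The source's internal resistance is just another series element carrying I; its dissipation is I²r.
I = ε / (r + R) = 28.1 / (1.36 + 16.5) = 1.573 A
P_int = I² r = (1.573)² × 1.36 = 3.367 W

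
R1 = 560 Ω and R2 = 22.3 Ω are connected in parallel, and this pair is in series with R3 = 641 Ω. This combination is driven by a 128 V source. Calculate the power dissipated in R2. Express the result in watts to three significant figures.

0.770 W

Reduce the parallel combination to a single R_p; the circuit then becomes R_p in series with the remaining resistor.
R_p = (560×22.3)/(560+22.3) = 21.45 Ω
R_total = R_p + 641 = 21.45 + 641 = 662.4 Ω
I = V / R_total = 128 / 662.4 = 0.1932 A
Voltage across the parallel pair: V_p = I × R_p = 0.1932 × 21.45 = 4.144 V
R2 sits across V_p; its power is V_p²/R.
P_R2 = (4.144)² / 22.3 = 0.7700 W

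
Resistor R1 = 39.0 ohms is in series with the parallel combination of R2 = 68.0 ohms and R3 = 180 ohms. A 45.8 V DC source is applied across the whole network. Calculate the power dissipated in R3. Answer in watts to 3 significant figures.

Collapse R2‖R3 to a single equivalent, reducing the network to two series elements.
R_p = (68.0×180)/(68.0+180) = 49.35 Ω
R_total = 39.0 + 49.35 = 88.35 Ω
I = V / R_total = 45.8 / 88.35 = 0.5184 A
Voltage across the parallel pair: V_p = I × R_p = 0.5184 × 49.35 = 25.58 V
R3 is across V_p, so use P = V²/R for that branch.
P_R3 = (25.58)² / 180 = 3.636 W

3.64 W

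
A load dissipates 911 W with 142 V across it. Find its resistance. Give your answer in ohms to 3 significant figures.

22.1 Ω

Inverting the appropriate power form: R = V² / P.
R = (142)² / 911 = 22.13 Ω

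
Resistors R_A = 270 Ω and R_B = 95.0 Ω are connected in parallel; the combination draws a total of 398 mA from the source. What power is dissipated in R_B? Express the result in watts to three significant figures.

Parallel branches share V, not I — compute V via R_eq, then use V²/R for the target branch.
1/R_eq = 1/270 + 1/95.0 ⇒ R_eq = 70.27 Ω
V = I_total × R_eq = 0.3980 × 70.27 = 27.97 V
P_R_B = V² / R_B = (27.97)² / 95.0 = 8.234 W

8.23 W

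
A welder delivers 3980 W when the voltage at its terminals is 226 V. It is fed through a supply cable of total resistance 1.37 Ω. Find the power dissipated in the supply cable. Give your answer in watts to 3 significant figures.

The supply cable and load are in series, so the same current flows in both; the loss is I²R_line.
I = P / V = 3980 / 226 = 17.61 A through the supply cable.
P_line = I² R_line = (17.61)² × 1.37 = 424.9 W

425 W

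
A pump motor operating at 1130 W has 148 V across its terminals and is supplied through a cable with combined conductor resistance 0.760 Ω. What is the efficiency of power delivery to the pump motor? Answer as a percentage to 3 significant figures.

96.2 %

I = P / V = 1130 / 148 = 7.635 A through the cable.
P_line = I² R_line = (7.635)² × 0.760 = 44.30 W
P_source = P_load + P_line = 1130 + 44.30 = 1174 W
η = P_load / P_source = 1130 / 1174 = 0.9623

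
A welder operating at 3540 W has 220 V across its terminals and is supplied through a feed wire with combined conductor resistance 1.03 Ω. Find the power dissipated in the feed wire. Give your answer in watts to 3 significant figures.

267 W

The feed wire and load are in series, so the same current flows in both; the loss is I²R_line.
I = P / V = 3540 / 220 = 16.09 A through the feed wire.
P_line = I² R_line = (16.09)² × 1.03 = 266.7 W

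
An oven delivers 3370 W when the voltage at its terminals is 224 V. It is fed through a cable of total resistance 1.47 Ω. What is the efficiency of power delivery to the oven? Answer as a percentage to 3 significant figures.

91.0 %

I = P / V = 3370 / 224 = 15.04 A through the cable.
P_line = I² R_line = (15.04)² × 1.47 = 332.7 W
P_source = P_load + P_line = 3370 + 332.7 = 3703 W
η = P_load / P_source = 3370 / 3703 = 0.9101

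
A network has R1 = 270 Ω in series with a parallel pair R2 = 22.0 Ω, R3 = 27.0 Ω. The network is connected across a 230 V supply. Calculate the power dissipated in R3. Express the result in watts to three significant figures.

3.62 W

Reduce the parallel pair to R_p first; the network is then a simple series string.
R_p = (22.0×27.0)/(22.0+27.0) = 12.12 Ω
R_total = 270 + 12.12 = 282.1 Ω
I = V / R_total = 230 / 282.1 = 0.8152 A
Voltage across the parallel pair: V_p = I × R_p = 0.8152 × 12.12 = 9.883 V
R3 is across V_p, so use P = V²/R for that branch.
P_R3 = (9.883)² / 27.0 = 3.617 W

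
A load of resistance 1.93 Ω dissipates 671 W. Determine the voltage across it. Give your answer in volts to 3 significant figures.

36.0 V

The two known quantities fix the third via V = √(P R).
V = √(671 × 1.93) = 35.99 V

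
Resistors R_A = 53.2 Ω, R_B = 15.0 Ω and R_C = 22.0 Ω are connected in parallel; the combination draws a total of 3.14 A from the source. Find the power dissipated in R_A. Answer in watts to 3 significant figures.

10.8 W

Only the total current is stated, so first find the parallel equivalent to get the voltage across the combination.
1/R_eq = 1/53.2 + 1/15.0 + 1/22.0 ⇒ R_eq = 7.638 Ω
V = I_total × R_eq = 3.140 × 7.638 = 23.98 V
P_R_A = V² / R_A = (23.98)² / 53.2 = 10.81 W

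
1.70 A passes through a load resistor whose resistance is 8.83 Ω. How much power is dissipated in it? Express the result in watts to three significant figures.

25.5 W

Current and resistance are given, so P = I²R is the direct form.
P = (1.700 A)² × 8.83 Ω = 25.52 W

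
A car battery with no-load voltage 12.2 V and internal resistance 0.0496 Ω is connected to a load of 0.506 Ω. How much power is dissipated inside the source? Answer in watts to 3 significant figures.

23.9 W

r is in series with the load, so it carries the full circuit current — the loss in it is I²r.
I = ε / (r + R) = 12.2 / (0.0496 + 0.506) = 21.96 A
P_int = I² r = (21.96)² × 0.0496 = 23.92 W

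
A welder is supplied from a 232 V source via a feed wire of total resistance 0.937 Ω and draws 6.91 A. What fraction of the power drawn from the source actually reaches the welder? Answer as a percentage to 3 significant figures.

The feed wire carries the full 6.91 A.
P_line = I² R_line = (6.910)² × 0.937 = 44.74 W
P_source = V I = 232 × 6.910 = 1603 W; P_load = 1558 W
η = P_load / P_source = 1558 / 1603 = 0.9721

97.2 %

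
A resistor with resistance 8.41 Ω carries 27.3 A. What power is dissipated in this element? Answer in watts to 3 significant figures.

6270 W

With I and R stated, P = I²R applies in one step.
P = (27.30 A)² × 8.41 Ω = 6268 W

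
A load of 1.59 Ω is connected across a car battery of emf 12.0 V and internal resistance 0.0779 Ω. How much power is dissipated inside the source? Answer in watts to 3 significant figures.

The internal resistance carries the same current as the load; P_int = I²r.
I = ε / (r + R) = 12.0 / (0.0779 + 1.59) = 7.195 A
P_int = I² r = (7.195)² × 0.0779 = 4.032 W

4.03 W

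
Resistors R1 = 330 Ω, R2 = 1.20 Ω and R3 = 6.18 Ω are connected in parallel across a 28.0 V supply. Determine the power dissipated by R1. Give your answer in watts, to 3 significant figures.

The supply voltage appears across each parallel branch — just use P = V²/R1.
P_R1 = V² / R1 = (28.0)² / 330 Ω = 2.376 W

2.38 W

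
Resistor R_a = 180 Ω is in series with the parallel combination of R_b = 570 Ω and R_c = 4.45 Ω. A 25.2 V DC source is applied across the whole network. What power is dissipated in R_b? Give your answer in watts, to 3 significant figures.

First combine the parallel branches into one equivalent R_p, then R_a + R_p is a series pair.
R_p = (570×4.45)/(570+4.45) = 4.416 Ω
R_total = 180 + 4.416 = 184.4 Ω
I = V / R_total = 25.2 / 184.4 = 0.1366 A
Voltage across the parallel pair: V_p = I × R_p = 0.1366 × 4.416 = 0.6034 V
R_b sees V_p directly, so P = V_p² / R_b.
P_R_b = (0.6034)² / 570 = 0.0006387 W

0.000639 W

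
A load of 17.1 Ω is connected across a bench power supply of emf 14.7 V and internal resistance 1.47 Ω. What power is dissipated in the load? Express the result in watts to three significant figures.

10.7 W

The internal resistance and the load are in series, so the same I flows through both; get I from ε/(r+R), then I²R for the load.
I = ε / (r + R) = 14.7 / (1.47 + 17.1) = 0.7916 A
P_load = I² R = (0.7916)² × 17.1 = 10.72 W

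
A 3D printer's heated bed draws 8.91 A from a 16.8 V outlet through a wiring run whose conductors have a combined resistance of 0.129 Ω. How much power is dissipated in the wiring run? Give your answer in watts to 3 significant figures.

Line loss is just I²R for the cable — we know both I and R_line directly.
The wiring run carries the full 8.91 A.
P_line = I² R_line = (8.910)² × 0.129 = 10.24 W

10.2 W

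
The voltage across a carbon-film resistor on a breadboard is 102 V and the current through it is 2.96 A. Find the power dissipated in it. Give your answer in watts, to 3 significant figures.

With V and I both given, power follows immediately from P = V I.
P = 102 V × 2.960 A = 301.9 W

302 W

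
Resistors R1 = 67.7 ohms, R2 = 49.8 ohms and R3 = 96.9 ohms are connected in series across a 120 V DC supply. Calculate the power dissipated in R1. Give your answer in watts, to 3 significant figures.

In a series string the same current flows through every resistor — find that current, then P = I²R for the one we want.
R_total = 67.7 + 49.8 + 96.9 = 214.4 Ω
I = V / R_total = 120 / 214.4 = 0.5597 A
P_R1 = I² × R1 = (0.5597)² × 67.7 = 21.21 W

21.2 W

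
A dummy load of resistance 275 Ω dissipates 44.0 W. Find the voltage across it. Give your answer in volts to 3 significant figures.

110 V

Rearranging the power relation for the two known quantities gives V = √(P R).
V = √(44.0 × 275) = 110.0 V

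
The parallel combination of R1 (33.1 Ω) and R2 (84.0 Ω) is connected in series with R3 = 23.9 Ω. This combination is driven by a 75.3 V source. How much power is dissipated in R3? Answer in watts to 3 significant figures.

59.7 W

First find R_p for the parallel pair, then treat R_p + R3 as a series loop.
R_p = (33.1×84.0)/(33.1+84.0) = 23.74 Ω
R_total = R_p + 23.9 = 23.74 + 23.9 = 47.64 Ω
I = V / R_total = 75.3 / 47.64 = 1.580 A
All the supply current flows through R3; use P = I²R3.
P_R3 = (1.580)² × 23.9 = 59.70 W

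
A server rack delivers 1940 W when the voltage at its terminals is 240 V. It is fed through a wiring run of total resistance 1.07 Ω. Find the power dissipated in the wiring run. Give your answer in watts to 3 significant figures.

Only the current and the line resistance are needed for the I²R loss.
I = P / V = 1940 / 240 = 8.083 A through the wiring run.
P_line = I² R_line = (8.083)² × 1.07 = 69.91 W

69.9 W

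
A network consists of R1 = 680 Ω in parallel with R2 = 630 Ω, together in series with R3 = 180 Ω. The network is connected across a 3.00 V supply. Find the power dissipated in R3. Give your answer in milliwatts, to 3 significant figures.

6.30 mW

Reduce the parallel combination to a single R_p; the circuit then becomes R_p in series with the remaining resistor.
R_p = (680×630)/(680+630) = 327.0 Ω
R_total = R_p + 180 = 327.0 + 180 = 507.0 Ω
I = V / R_total = 3.00 / 507.0 = 0.005917 A
R3 carries the full series current, so P = I²R.
P_R3 = (0.005917)² × 180 = 0.006302 W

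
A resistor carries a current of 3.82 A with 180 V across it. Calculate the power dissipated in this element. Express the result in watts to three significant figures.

688 W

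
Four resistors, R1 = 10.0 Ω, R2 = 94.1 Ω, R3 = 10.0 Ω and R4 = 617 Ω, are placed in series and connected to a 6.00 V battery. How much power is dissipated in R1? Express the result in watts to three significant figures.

0.000674 W

Since the resistors are in series they all carry the loop current I = V/R_total; the power in any one is I²R.
R_total = 10.0 + 94.1 + 10.0 + 617 = 731.1 Ω
I = V / R_total = 6.00 / 731.1 = 0.008207 A
P_R1 = I² × R1 = (0.008207)² × 10.0 = 0.0006735 W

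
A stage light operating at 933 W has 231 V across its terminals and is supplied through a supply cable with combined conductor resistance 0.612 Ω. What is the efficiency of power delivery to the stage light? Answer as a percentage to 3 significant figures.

98.9 %

I = P / V = 933 / 231 = 4.039 A through the supply cable.
P_line = I² R_line = (4.039)² × 0.612 = 9.984 W
P_source = P_load + P_line = 933.0 + 9.984 = 943.0 W
η = P_load / P_source = 933.0 / 943.0 = 0.9894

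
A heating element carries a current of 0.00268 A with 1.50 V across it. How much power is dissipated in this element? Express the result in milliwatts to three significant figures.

4.02 mW

V and I are known directly — P = V I, no intermediate step needed.
P = 1.50 V × 0.002680 A = 0.004020 W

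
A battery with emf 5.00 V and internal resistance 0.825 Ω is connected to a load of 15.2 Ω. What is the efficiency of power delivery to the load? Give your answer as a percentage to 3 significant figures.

94.9 %

Efficiency is P_load / P_total. With a series r and R sharing the same I, P = I²R for each, so η = R/(R+r).
η = R / (R + r) = 15.2 / (15.2 + 0.825) = 0.9485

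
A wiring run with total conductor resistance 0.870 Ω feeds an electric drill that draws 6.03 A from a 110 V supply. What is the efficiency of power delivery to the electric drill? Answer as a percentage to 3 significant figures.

The wiring run carries the full 6.03 A.
P_line = I² R_line = (6.030)² × 0.870 = 31.63 W
P_source = V I = 110 × 6.030 = 663.3 W; P_load = 631.7 W
η = P_load / P_source = 631.7 / 663.3 = 0.9523

95.2 %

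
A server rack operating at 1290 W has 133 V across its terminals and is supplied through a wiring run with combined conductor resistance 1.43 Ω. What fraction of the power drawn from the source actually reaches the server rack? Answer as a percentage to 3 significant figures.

I = P / V = 1290 / 133 = 9.699 A through the wiring run.
P_line = I² R_line = (9.699)² × 1.43 = 134.5 W
P_source = P_load + P_line = 1290 + 134.5 = 1425 W
η = P_load / P_source = 1290 / 1425 = 0.9056

90.6 %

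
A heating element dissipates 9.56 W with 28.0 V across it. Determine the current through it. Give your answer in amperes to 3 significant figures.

Inverting the appropriate power form: I = P / V.
I = 9.56 / 28.0 = 0.3414 A

0.341 A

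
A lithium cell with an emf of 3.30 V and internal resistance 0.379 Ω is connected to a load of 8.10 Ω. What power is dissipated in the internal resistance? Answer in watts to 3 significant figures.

0.0574 W

The source's internal resistance is just another series element carrying I; its dissipation is I²r.
I = ε / (r + R) = 3.30 / (0.379 + 8.10) = 0.3892 A
P_int = I² r = (0.3892)² × 0.379 = 0.05741 W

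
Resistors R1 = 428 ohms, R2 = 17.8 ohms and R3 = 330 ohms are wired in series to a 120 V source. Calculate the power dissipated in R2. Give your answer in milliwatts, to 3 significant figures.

Series elements share the same current, so find I first, then use P = I²R.
R_total = 428 + 17.8 + 330 = 775.8 Ω
I = V / R_total = 120 / 775.8 = 0.1547 A
P_R2 = I² × R2 = (0.1547)² × 17.8 = 0.4259 W

426 mW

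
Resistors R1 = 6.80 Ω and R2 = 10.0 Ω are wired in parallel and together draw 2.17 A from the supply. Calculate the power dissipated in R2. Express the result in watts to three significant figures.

7.71 W

Parallel branches share V, not I — compute V via R_eq, then use V²/R for the target branch.
1/R_eq = 1/6.80 + 1/10.0 ⇒ R_eq = 4.048 Ω
V = I_total × R_eq = 2.170 × 4.048 = 8.783 V
P_R2 = V² / R2 = (8.783)² / 10.0 = 7.715 W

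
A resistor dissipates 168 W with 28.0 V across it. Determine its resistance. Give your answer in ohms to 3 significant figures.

4.67 Ω

Rearranging the power relation for the two known quantities gives R = V² / P.
R = (28.0)² / 168 = 4.667 Ω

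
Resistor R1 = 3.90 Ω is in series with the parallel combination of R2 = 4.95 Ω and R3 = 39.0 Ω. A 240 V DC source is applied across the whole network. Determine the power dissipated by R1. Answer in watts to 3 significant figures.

3270 W

Replace R2 and R3 with their parallel equivalent so the circuit becomes R1 in series with R_p.
R_p = (4.95×39.0)/(4.95+39.0) = 4.392 Ω
R_total = 3.90 + 4.392 = 8.292 Ω
I = V / R_total = 240 / 8.292 = 28.94 A
R1 is in the main series path, so its power is I²R1.
P_R1 = (28.94)² × 3.90 = 3267 W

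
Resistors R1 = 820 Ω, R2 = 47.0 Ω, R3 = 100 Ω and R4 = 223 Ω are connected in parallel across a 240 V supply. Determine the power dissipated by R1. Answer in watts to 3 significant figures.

70.2 W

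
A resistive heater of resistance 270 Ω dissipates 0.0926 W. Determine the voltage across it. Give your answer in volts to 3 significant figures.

From P = V I = I²R = V²/R, with the two given quantities we get V = √(P R).
V = √(0.0926 × 270) = 5.000 V

5.00 V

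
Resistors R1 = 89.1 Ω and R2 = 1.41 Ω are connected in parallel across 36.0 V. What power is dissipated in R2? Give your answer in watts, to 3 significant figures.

919 W

Each parallel branch sees the full supply voltage, so P = V²/R applies directly to the target branch.
P_R2 = V² / R2 = (36.0)² / 1.41 Ω = 919.1 W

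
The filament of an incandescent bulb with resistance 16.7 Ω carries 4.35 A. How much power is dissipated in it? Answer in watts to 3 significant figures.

316 W

Current and resistance are given, so P = I²R is the direct form.
P = (4.350 A)² × 16.7 Ω = 316.0 W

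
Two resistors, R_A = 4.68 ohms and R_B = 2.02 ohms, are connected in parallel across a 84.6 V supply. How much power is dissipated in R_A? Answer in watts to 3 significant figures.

1530 W

Every branch has 84.6 V across it, so for R_A the power is simply V²/R.
P_R_A = V² / R_A = (84.6)² / 4.68 Ω = 1529 W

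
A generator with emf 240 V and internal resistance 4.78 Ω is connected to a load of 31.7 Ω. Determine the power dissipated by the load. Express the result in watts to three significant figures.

1370 W

The internal resistance and the load are in series, so the same I flows through both; get I from ε/(r+R), then I²R for the load.
I = ε / (r + R) = 240 / (4.78 + 31.7) = 6.579 A
P_load = I² R = (6.579)² × 31.7 = 1372 W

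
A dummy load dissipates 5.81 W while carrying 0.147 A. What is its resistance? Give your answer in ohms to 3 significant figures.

269 Ω

The two known quantities fix the third via R = P / I².
R = 5.81 / (0.1470)² = 268.9 Ω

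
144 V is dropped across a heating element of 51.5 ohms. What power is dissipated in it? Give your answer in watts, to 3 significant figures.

Voltage and resistance are given, so P = V²/R is the one-step route.
P = (144 V)² / 51.5 Ω = 402.6 W

403 W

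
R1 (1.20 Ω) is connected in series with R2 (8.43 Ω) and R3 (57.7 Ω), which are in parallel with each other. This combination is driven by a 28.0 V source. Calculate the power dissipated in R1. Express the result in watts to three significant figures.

12.9 W

Reduce the parallel pair to R_p first; the network is then a simple series string.
R_p = (8.43×57.7)/(8.43+57.7) = 7.355 Ω
R_total = 1.20 + 7.355 = 8.555 Ω
I = V / R_total = 28.0 / 8.555 = 3.273 A
The full supply current passes through R1: P = I²R.
P_R1 = (3.273)² × 1.20 = 12.85 W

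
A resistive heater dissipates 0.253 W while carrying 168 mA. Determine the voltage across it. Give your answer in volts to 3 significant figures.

1.51 V

Rearranging the power relation for the two known quantities gives V = P / I.
V = 0.253 / 0.1680 = 1.506 V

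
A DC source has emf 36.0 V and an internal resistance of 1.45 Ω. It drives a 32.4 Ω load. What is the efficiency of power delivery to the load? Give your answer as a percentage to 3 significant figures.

95.7 %

The source delivers εI, of which I²R reaches the load and I²r is lost; since I is common, η = R/(R+r).
η = R / (R + r) = 32.4 / (32.4 + 1.45) = 0.9572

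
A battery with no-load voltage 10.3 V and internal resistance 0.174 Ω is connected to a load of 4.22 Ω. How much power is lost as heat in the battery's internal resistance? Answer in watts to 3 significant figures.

0.956 W

Internal loss is I²r, with I set by the total series resistance r+R.
I = ε / (r + R) = 10.3 / (0.174 + 4.22) = 2.344 A
P_int = I² r = (2.344)² × 0.174 = 0.9561 W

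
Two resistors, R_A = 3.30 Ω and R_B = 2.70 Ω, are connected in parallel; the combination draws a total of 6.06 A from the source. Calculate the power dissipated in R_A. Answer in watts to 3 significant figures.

Parallel branches share V, not I — compute V via R_eq, then use V²/R for the target branch.
1/R_eq = 1/3.30 + 1/2.70 ⇒ R_eq = 1.485 Ω
V = I_total × R_eq = 6.060 × 1.485 = 8.999 V
P_R_A = V² / R_A = (8.999)² / 3.30 = 24.54 W

24.5 W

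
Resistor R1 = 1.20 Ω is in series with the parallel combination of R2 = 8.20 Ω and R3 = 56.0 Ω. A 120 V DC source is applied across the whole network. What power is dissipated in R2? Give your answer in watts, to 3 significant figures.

Collapse R2‖R3 to a single equivalent, reducing the network to two series elements.
R_p = (8.20×56.0)/(8.20+56.0) = 7.153 Ω
R_total = 1.20 + 7.153 = 8.353 Ω
I = V / R_total = 120 / 8.353 = 14.37 A
Voltage across the parallel pair: V_p = I × R_p = 14.37 × 7.153 = 102.8 V
With V_p across R2, its power is V_p²/R2.
P_R2 = (102.8)² / 8.20 = 1288 W

1290 W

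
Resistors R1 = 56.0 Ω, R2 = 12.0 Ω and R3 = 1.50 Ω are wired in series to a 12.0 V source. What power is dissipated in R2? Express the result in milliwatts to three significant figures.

The current is common to all series resistors; compute it, then apply P = I²R for the target.
R_total = 56.0 + 12.0 + 1.50 = 69.50 Ω
I = V / R_total = 12.0 / 69.50 = 0.1727 A
P_R2 = I² × R2 = (0.1727)² × 12.0 = 0.3577 W

358 mW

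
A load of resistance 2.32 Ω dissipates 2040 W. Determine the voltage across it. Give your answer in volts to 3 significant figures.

68.8 V

Inverting the appropriate power form: V = √(P R).
V = √(2040 × 2.32) = 68.80 V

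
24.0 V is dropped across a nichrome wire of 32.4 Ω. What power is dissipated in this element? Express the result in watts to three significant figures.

Voltage and resistance are given, so P = V²/R is the one-step route.
P = (24.0 V)² / 32.4 Ω = 17.78 W

17.8 W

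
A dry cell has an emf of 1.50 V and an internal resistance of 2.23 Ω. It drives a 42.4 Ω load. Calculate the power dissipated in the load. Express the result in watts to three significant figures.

Load and internal resistance form a series loop — compute the loop current, then the load power via I²R.
I = ε / (r + R) = 1.50 / (2.23 + 42.4) = 0.03361 A
P_load = I² R = (0.03361)² × 42.4 = 0.04790 W

0.0479 W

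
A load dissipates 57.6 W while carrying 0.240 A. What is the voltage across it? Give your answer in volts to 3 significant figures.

240 V

The two known quantities fix the third via V = P / I.
V = 57.6 / 0.2400 = 240.0 V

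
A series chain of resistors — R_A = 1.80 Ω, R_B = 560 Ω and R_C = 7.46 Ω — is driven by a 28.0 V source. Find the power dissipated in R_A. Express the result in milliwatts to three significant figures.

In a series string the same current flows through every resistor — find that current, then P = I²R for the one we want.
R_total = 1.80 + 560 + 7.46 = 569.3 Ω
I = V / R_total = 28.0 / 569.3 = 0.04919 A
P_R_A = I² × R_A = (0.04919)² × 1.80 = 0.004355 W

4.35 mW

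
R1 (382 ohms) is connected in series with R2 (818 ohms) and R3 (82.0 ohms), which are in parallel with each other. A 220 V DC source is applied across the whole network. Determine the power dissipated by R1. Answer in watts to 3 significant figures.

Reduce the parallel pair to R_p first; the network is then a simple series string.
R_p = (818×82.0)/(818+82.0) = 74.53 Ω
R_total = 382 + 74.53 = 456.5 Ω
I = V / R_total = 220 / 456.5 = 0.4819 A
The full supply current passes through R1: P = I²R.
P_R1 = (0.4819)² × 382 = 88.71 W

88.7 W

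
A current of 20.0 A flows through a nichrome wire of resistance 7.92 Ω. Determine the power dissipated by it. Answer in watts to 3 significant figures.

3170 W

The current through and the resistance of the element are both given; use P = I²R.
P = (20.00 A)² × 7.92 Ω = 3168 W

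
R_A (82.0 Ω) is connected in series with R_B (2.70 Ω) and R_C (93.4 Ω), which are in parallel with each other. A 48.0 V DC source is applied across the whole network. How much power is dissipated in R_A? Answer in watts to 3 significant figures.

26.4 W

Collapse R_B‖R_C to a single equivalent, reducing the network to two series elements.
R_p = (2.70×93.4)/(2.70+93.4) = 2.624 Ω
R_total = 82.0 + 2.624 = 84.62 Ω
I = V / R_total = 48.0 / 84.62 = 0.5672 A
The full supply current passes through R_A: P = I²R.
P_R_A = (0.5672)² × 82.0 = 26.38 W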